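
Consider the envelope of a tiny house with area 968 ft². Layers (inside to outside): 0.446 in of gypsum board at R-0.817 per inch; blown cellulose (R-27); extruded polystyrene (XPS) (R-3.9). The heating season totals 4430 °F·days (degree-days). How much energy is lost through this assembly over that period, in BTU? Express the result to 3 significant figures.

3290000 BTU

0.446 × 0.817 = 0.3644
R_total = 0.3644 + 27 + 3.9 = 31.26 ft²·°F·h/BTU
E = A × HDD × 24 / R = 968 × 4430 × 24 / 31.26 = 3292000 BTU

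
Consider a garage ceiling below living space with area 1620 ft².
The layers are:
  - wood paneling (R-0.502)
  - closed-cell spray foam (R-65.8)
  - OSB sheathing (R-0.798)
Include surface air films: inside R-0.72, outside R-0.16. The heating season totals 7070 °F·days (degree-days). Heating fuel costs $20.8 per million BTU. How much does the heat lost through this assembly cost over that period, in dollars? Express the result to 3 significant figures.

84.1 dollars

R_total = 0.72 + 0.502 + 65.8 + 0.798 + 0.16 = 67.98 ft²·°F·h/BTU
E = A × HDD × 24 / R = 1620 × 7070 × 24 / 67.98 = 4044000 BTU
Cost = 4044000/10⁶ × 20.8 = $84.11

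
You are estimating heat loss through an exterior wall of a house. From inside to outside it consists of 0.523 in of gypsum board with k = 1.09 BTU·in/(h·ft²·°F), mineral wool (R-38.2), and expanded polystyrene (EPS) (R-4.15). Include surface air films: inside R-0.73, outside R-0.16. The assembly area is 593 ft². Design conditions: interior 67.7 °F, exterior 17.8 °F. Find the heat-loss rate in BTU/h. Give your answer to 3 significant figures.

0.523/1.09 = 0.4798
R_total = 0.73 + 0.4798 + 38.2 + 4.15 + 0.16 = 43.72 ft²·°F·h/BTU
Q = A·ΔT/R = 593 × (67.7 − 17.8) / 43.72 = 676.8 BTU/h

677 BTU/h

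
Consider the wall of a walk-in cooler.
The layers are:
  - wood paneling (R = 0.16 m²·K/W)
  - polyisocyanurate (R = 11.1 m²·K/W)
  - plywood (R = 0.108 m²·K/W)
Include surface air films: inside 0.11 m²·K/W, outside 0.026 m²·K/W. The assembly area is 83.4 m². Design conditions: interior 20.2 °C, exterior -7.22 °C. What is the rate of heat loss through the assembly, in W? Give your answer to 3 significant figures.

199 W

R_total = 0.11 + 0.16 + 11.1 + 0.108 + 0.026 = 11.5 m²·K/W
Q = A·ΔT/R = 83.4 × (20.2 − (-7.22)) / 11.5 = 198.8 W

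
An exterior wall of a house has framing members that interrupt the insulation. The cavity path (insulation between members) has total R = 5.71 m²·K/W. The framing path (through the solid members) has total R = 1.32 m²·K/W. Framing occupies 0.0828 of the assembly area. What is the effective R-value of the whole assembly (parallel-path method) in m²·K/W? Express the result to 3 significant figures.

4.48 m²·K/W

U_eff = 0.9172/5.71 + 0.0828/1.32 = 0.1606 + 0.06273 = 0.2234
R_eff = 1/U_eff = 4.477 m²·K/W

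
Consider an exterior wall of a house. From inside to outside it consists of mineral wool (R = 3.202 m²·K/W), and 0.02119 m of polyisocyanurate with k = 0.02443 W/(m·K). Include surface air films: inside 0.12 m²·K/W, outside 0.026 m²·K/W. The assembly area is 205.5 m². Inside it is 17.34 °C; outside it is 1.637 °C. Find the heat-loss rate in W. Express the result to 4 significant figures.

765.5 W

0.02119/0.02443 = 0.86738
R_total = 0.12 + 3.202 + 0.86738 + 0.026 = 4.2154 m²·K/W
Q = A·ΔT/R = 205.5 × (17.34 − 1.637) / 4.2154 = 765.52 W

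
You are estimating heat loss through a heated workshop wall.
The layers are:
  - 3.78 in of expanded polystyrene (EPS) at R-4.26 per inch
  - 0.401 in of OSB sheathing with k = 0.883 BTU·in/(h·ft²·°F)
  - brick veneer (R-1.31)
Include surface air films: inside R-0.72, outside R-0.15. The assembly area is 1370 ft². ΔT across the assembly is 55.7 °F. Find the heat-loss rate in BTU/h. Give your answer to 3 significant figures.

4070 BTU/h

3.78 × 4.26 = 16.1
0.401/0.883 = 0.4541
R_total = 0.72 + 16.1 + 0.4541 + 1.31 + 0.15 = 18.74 ft²·°F·h/BTU
Q = A·ΔT/R = 1370 × 55.7 / 18.74 = 4073 BTU/h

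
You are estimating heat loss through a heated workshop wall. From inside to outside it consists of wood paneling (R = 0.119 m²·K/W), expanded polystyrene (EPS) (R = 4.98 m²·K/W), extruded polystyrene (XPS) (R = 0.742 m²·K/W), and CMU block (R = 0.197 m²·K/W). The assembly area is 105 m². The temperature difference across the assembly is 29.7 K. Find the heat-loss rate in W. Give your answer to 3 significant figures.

516 W

R_total = 0.119 + 4.98 + 0.742 + 0.197 = 6.038 m²·K/W
Q = A·ΔT/R = 105 × 29.7 / 6.038 = 516.5 W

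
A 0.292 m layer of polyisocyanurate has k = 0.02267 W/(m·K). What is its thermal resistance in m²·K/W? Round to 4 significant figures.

R = L/k = 0.292/0.02267 = 12.88 m²·K/W

12.88 m²·K/W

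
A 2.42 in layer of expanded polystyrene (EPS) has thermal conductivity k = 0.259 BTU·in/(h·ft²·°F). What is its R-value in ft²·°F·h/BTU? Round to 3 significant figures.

9.34 ft²·°F·h/BTU

R = L/k = 2.42/0.259 = 9.344 ft²·°F·h/BTU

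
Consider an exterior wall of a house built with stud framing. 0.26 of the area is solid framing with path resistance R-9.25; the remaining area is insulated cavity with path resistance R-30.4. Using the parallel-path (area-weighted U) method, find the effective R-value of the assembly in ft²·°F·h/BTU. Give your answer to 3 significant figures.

19.1 ft²·°F·h/BTU

U_eff = 0.74/30.4 + 0.26/9.25 = 0.02434 + 0.02811 = 0.05245
R_eff = 1/U_eff = 19.07 ft²·°F·h/BTU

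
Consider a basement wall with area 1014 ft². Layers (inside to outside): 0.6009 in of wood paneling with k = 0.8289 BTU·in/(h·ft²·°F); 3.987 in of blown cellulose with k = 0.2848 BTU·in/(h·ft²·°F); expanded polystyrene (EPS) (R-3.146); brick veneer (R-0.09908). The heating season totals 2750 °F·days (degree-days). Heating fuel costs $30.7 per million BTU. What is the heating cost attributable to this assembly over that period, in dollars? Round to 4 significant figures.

114.3 dollars

0.6009/0.8289 = 0.72494
3.987/0.2848 = 13.999
R_total = 0.72494 + 13.999 + 3.146 + 0.09908 = 17.969 ft²·°F·h/BTU
E = A × HDD × 24 / R = 1014 × 2750 × 24 / 17.969 = 3724300 BTU
Cost = 3724300/10⁶ × 30.7 = $114.34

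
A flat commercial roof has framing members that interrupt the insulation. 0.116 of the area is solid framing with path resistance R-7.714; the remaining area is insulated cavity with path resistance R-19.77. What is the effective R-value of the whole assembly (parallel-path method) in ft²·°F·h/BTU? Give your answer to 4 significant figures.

16.74 ft²·°F·h/BTU

U_eff = 0.884/19.77 + 0.116/7.714 = 0.044714 + 0.015038 = 0.059752
R_eff = 1/U_eff = 16.736 ft²·°F·h/BTU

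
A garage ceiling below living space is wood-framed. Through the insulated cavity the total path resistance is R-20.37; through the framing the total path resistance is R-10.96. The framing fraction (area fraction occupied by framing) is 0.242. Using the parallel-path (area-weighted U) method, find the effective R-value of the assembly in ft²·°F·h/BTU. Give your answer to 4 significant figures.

16.87 ft²·°F·h/BTU

U_eff = 0.758/20.37 + 0.242/10.96 = 0.037212 + 0.02208 = 0.059292
R_eff = 1/U_eff = 16.866 ft²·°F·h/BTU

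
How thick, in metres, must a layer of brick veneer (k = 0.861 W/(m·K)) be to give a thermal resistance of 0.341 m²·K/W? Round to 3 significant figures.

0.294 m

L = R·k = 0.341 × 0.861 = 0.2936 m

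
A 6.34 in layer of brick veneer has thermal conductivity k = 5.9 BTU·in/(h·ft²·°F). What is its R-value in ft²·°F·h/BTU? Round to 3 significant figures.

R = L/k = 6.34/5.9 = 1.075 ft²·°F·h/BTU

1.07 ft²·°F·h/BTU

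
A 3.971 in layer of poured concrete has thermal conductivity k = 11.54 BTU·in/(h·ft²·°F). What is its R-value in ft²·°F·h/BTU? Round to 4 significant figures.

0.3441 ft²·°F·h/BTU

R = L/k = 3.971/11.54 = 0.34411 ft²·°F·h/BTU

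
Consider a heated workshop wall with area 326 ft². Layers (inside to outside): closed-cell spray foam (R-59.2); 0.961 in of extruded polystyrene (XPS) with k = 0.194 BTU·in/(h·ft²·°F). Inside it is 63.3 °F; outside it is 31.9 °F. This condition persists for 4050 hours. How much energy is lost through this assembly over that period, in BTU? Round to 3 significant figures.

646000 BTU

0.961/0.194 = 4.954
R_total = 59.2 + 4.954 = 64.15 ft²·°F·h/BTU
Q = 326 × (63.3 − 31.9) / 64.15 = 159.6 BTU/h
E = 159.6 × 4050 = 646200 BTU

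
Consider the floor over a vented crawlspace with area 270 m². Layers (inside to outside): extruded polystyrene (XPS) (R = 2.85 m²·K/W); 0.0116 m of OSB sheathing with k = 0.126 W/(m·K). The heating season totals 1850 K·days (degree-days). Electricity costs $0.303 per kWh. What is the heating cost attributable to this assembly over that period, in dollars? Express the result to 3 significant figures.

1230 dollars

0.0116/0.126 = 0.09206
R_total = 2.85 + 0.09206 = 2.942 m²·K/W
E = A × HDD × 24 / R / 1000 = 270 × 1850 × 24 / 2.942 / 1000 = 4075 kWh
Cost = 4075 × 0.303 = $1235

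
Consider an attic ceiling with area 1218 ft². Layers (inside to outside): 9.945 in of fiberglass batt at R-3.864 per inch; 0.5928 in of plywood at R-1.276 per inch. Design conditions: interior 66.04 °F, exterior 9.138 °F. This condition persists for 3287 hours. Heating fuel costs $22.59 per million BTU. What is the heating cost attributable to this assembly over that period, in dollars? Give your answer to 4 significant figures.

9.945 × 3.864 = 38.427
0.5928 × 1.276 = 0.75641
R_total = 38.427 + 0.75641 = 39.184 ft²·°F·h/BTU
Q = 1218 × (66.04 − 9.138) / 39.184 = 1768.8 BTU/h
E = 1768.8 × 3287 = 5813900 BTU
Cost = 5813900/10⁶ × 22.59 = $131.34

131.3 dollars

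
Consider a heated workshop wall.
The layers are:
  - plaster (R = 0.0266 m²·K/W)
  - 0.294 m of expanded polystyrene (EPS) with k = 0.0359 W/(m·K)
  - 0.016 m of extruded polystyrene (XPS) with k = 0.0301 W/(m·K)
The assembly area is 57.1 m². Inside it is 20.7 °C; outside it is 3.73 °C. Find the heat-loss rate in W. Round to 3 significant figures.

0.294/0.0359 = 8.189
0.016/0.0301 = 0.5316
R_total = 0.0266 + 8.189 + 0.5316 = 8.748 m²·K/W
Q = A·ΔT/R = 57.1 × (20.7 − 3.73) / 8.748 = 110.8 W

111 W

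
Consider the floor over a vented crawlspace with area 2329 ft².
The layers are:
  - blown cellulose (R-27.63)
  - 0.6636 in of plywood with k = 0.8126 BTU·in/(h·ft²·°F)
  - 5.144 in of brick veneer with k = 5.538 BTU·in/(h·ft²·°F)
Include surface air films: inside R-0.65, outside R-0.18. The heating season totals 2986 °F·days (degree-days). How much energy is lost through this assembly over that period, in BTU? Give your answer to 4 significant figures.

5526000 BTU

0.6636/0.8126 = 0.81664
5.144/5.538 = 0.92886
R_total = 0.65 + 27.63 + 0.81664 + 0.92886 + 0.18 = 30.205 ft²·°F·h/BTU
E = A × HDD × 24 / R = 2329 × 2986 × 24 / 30.205 = 5525700 BTU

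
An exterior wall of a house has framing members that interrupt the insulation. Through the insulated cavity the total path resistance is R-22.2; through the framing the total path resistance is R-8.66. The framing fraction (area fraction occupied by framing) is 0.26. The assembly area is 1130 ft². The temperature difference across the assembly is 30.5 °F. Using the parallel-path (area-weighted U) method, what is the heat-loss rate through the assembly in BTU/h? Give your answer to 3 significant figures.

U_eff = 0.74/22.2 + 0.26/8.66 = 0.03333 + 0.03002 = 0.06336
R_eff = 1/U_eff = 15.78 ft²·°F·h/BTU
Q = 1130 × 30.5 / 15.78 = 2184 BTU/h

2180 BTU/h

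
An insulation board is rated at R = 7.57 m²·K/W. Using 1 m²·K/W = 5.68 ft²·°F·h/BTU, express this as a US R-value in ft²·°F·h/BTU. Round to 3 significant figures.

43.0 ft²·°F·h/BTU

R_US = 7.57 × 5.68 = 43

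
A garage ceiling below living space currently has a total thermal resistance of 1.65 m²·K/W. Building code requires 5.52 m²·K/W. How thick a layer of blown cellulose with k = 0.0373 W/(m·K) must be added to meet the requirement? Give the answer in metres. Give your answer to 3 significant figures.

ΔR = 5.52 − 1.65 = 3.87 m²·K/W
L = ΔR × k = 3.87 × 0.0373 = 0.1444 m

0.144 m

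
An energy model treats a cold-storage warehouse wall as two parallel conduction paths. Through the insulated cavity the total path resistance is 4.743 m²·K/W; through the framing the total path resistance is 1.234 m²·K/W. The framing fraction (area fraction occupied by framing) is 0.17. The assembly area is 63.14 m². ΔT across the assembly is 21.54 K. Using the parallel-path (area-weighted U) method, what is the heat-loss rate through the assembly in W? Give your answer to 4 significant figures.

425.4 W

U_eff = 0.83/4.743 + 0.17/1.234 = 0.17499 + 0.13776 = 0.31276
R_eff = 1/U_eff = 3.1974 m²·K/W
Q = 63.14 × 21.54 / 3.1974 = 425.36 W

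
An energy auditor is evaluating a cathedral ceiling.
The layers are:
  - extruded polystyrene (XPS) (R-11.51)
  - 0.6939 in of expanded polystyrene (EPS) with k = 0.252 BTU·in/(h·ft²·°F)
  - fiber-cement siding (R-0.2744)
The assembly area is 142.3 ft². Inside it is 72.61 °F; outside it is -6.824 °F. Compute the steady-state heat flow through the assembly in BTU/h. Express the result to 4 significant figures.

0.6939/0.252 = 2.7536
R_total = 11.51 + 2.7536 + 0.2744 = 14.538 ft²·°F·h/BTU
Q = A·ΔT/R = 142.3 × (72.61 − (-6.824)) / 14.538 = 777.51 BTU/h

777.5 BTU/h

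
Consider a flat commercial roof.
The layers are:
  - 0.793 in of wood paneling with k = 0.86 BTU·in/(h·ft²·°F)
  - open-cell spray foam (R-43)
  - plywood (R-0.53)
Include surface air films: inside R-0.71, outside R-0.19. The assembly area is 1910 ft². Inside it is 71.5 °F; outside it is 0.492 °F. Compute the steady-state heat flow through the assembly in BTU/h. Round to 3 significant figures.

2990 BTU/h

0.793/0.86 = 0.9221
R_total = 0.71 + 0.9221 + 43 + 0.53 + 0.19 = 45.35 ft²·°F·h/BTU
Q = A·ΔT/R = 1910 × (71.5 − 0.492) / 45.35 = 2990 BTU/h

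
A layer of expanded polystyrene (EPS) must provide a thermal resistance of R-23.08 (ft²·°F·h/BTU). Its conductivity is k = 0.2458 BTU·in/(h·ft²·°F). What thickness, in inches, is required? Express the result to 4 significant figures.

L = R × k = 23.08 × 0.2458 = 5.6731 in

5.673 in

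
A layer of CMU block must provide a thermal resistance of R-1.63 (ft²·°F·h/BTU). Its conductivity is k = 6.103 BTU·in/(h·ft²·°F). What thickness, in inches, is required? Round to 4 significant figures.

L = R × k = 1.63 × 6.103 = 9.9479 in

9.948 in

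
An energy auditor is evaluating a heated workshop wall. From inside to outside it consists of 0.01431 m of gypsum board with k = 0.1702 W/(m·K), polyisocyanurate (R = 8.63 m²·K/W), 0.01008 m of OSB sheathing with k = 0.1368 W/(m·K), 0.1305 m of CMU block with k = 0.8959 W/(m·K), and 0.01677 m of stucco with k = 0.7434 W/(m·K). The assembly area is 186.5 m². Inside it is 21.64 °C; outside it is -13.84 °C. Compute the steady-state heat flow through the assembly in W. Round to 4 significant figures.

0.01431/0.1702 = 0.084078
0.01008/0.1368 = 0.073684
0.1305/0.8959 = 0.14566
0.01677/0.7434 = 0.022559
R_total = 0.084078 + 8.63 + 0.073684 + 0.14566 + 0.022559 = 8.956 m²·K/W
Q = A·ΔT/R = 186.5 × (21.64 − (-13.84)) / 8.956 = 738.84 W

738.8 W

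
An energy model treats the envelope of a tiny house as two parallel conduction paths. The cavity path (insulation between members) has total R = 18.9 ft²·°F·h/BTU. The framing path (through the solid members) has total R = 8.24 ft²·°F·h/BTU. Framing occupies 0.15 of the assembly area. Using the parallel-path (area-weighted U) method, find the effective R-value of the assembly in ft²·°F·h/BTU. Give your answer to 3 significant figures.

15.8 ft²·°F·h/BTU

U_eff = 0.85/18.9 + 0.15/8.24 = 0.04497 + 0.0182 = 0.06318
R_eff = 1/U_eff = 15.83 ft²·°F·h/BTU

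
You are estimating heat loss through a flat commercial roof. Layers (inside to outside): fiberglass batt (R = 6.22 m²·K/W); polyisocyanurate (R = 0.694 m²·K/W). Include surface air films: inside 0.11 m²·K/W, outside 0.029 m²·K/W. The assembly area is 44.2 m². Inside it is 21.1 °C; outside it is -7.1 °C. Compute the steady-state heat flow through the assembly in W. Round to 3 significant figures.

R_total = 0.11 + 6.22 + 0.694 + 0.029 = 7.053 m²·K/W
Q = A·ΔT/R = 44.2 × (21.1 − (-7.1)) / 7.053 = 176.7 W

177 W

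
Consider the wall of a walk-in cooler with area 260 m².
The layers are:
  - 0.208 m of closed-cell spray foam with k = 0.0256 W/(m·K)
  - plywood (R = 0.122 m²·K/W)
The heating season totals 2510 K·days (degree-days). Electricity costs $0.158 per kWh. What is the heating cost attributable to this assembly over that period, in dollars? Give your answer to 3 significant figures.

0.208/0.0256 = 8.125
R_total = 8.125 + 0.122 = 8.247 m²·K/W
E = A × HDD × 24 / R / 1000 = 260 × 2510 × 24 / 8.247 / 1000 = 1899 kWh
Cost = 1899 × 0.158 = $300.1

300 dollars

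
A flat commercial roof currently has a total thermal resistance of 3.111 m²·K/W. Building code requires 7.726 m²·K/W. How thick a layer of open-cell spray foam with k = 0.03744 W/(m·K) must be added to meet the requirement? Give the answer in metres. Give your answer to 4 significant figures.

0.1728 m

ΔR = 7.726 − 3.111 = 4.615 m²·K/W
L = ΔR × k = 4.615 × 0.03744 = 0.17279 m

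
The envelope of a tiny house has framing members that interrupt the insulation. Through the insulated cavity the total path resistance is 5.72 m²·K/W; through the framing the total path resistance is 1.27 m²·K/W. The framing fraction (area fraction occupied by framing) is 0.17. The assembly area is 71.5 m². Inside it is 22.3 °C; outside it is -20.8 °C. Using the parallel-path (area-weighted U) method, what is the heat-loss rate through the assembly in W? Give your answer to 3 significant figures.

U_eff = 0.83/5.72 + 0.17/1.27 = 0.1451 + 0.1339 = 0.279
R_eff = 1/U_eff = 3.585 m²·K/W
Q = 71.5 × (22.3 − (-20.8)) / 3.585 = 859.7 W

860 W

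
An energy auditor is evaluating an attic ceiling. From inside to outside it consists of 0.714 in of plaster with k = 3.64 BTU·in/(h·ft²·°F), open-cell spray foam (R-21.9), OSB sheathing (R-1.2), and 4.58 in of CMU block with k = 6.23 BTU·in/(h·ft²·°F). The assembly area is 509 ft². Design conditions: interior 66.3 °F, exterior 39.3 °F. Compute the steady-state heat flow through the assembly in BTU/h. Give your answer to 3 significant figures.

0.714/3.64 = 0.1962
4.58/6.23 = 0.7352
R_total = 0.1962 + 21.9 + 1.2 + 0.7352 = 24.03 ft²·°F·h/BTU
Q = A·ΔT/R = 509 × (66.3 − 39.3) / 24.03 = 571.9 BTU/h

572 BTU/h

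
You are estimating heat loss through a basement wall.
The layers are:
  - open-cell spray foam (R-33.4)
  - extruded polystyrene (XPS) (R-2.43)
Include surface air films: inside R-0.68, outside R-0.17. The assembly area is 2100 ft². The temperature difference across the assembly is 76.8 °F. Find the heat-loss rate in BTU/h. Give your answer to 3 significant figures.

4400 BTU/h

R_total = 0.68 + 33.4 + 2.43 + 0.17 = 36.68 ft²·°F·h/BTU
Q = A·ΔT/R = 2100 × 76.8 / 36.68 = 4397 BTU/h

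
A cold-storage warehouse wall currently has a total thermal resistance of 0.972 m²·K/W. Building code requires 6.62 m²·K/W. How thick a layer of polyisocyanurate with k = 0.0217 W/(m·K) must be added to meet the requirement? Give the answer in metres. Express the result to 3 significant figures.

0.123 m

ΔR = 6.62 − 0.972 = 5.648 m²·K/W
L = ΔR × k = 5.648 × 0.0217 = 0.1226 m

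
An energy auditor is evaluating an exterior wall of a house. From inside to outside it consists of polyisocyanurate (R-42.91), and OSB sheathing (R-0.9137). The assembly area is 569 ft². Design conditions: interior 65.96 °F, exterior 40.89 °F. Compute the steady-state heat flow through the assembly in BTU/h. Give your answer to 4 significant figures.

R_total = 42.91 + 0.9137 = 43.824 ft²·°F·h/BTU
Q = A·ΔT/R = 569 × (65.96 − 40.89) / 43.824 = 325.5 BTU/h

325.5 BTU/h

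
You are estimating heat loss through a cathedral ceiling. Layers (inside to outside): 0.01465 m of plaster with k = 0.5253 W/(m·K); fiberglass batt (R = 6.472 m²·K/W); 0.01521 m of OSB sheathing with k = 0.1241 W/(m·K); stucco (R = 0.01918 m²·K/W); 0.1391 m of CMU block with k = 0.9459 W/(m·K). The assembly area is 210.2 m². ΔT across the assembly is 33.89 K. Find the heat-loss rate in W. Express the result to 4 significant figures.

1049 W

0.01465/0.5253 = 0.027889
0.01521/0.1241 = 0.12256
0.1391/0.9459 = 0.14706
R_total = 0.027889 + 6.472 + 0.12256 + 0.01918 + 0.14706 = 6.7887 m²·K/W
Q = A·ΔT/R = 210.2 × 33.89 / 6.7887 = 1049.3 W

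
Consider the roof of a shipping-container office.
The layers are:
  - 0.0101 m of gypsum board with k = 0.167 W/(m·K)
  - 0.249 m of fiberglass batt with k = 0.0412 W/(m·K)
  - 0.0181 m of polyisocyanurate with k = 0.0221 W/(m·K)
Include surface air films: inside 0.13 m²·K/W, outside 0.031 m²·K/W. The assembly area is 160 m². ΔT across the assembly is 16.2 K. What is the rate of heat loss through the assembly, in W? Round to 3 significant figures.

0.0101/0.167 = 0.06048
0.249/0.0412 = 6.044
0.0181/0.0221 = 0.819
R_total = 0.13 + 0.06048 + 6.044 + 0.819 + 0.031 = 7.084 m²·K/W
Q = A·ΔT/R = 160 × 16.2 / 7.084 = 365.9 W

366 W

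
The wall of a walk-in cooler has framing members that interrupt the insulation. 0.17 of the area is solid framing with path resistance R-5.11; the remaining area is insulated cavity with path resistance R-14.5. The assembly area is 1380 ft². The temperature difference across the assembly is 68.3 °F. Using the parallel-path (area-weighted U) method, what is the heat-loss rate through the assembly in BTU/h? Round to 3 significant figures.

8530 BTU/h

U_eff = 0.83/14.5 + 0.17/5.11 = 0.05724 + 0.03327 = 0.09051
R_eff = 1/U_eff = 11.05 ft²·°F·h/BTU
Q = 1380 × 68.3 / 11.05 = 8531 BTU/h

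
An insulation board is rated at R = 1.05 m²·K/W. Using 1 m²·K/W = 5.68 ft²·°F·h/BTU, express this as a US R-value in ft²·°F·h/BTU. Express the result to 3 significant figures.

R_US = 1.05 × 5.68 = 5.964

5.96 ft²·°F·h/BTU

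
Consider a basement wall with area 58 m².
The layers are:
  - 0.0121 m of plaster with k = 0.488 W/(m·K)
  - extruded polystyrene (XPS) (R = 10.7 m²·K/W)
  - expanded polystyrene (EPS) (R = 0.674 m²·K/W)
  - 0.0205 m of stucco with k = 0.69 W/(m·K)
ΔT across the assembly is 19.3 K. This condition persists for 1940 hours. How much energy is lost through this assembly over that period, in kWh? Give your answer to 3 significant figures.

190 kWh

0.0121/0.488 = 0.0248
0.0205/0.69 = 0.02971
R_total = 0.0248 + 10.7 + 0.674 + 0.02971 = 11.43 m²·K/W
Q = 58 × 19.3 / 11.43 = 97.95 W
E = 97.95 W × 1940 h / 1000 = 190 kWh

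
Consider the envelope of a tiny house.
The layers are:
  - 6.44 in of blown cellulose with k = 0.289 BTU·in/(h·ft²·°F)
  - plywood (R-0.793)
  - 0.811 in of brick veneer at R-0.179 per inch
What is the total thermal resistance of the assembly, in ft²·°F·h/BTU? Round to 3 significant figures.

6.44/0.289 = 22.28
0.811 × 0.179 = 0.1452
R_total = 22.28 + 0.793 + 0.1452 = 23.22 ft²·°F·h/BTU

23.2 ft²·°F·h/BTU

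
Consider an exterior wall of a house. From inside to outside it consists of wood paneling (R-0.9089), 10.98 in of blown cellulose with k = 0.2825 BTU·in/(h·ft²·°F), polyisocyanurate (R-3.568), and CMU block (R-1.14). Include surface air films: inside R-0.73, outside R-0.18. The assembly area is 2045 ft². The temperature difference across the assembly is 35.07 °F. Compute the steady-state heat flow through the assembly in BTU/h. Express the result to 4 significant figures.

1580 BTU/h

10.98/0.2825 = 38.867
R_total = 0.73 + 0.9089 + 38.867 + 3.568 + 1.14 + 0.18 = 45.394 ft²·°F·h/BTU
Q = A·ΔT/R = 2045 × 35.07 / 45.394 = 1579.9 BTU/h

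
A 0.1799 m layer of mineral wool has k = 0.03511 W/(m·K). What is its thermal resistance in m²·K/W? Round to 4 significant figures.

R = L/k = 0.1799/0.03511 = 5.1239 m²·K/W

5.124 m²·K/W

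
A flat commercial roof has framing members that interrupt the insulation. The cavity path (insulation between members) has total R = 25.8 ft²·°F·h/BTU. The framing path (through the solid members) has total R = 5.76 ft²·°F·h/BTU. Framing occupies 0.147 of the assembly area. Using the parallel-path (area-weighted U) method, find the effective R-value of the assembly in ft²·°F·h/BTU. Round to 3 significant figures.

U_eff = 0.853/25.8 + 0.147/5.76 = 0.03306 + 0.02552 = 0.05858
R_eff = 1/U_eff = 17.07 ft²·°F·h/BTU

17.1 ft²·°F·h/BTU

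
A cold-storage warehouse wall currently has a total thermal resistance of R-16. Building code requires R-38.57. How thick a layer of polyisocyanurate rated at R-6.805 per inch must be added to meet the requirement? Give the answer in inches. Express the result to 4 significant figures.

ΔR = 38.57 − 16 = 22.57 ft²·°F·h/BTU
L = ΔR / (R/in) = 22.57/6.805 = 3.3167 in

3.317 in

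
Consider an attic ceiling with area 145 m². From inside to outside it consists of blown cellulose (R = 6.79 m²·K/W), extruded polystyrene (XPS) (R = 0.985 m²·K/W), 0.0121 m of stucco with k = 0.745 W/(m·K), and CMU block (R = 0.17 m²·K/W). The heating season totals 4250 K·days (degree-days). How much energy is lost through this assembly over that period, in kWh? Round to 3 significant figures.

0.0121/0.745 = 0.01624
R_total = 6.79 + 0.985 + 0.01624 + 0.17 = 7.961 m²·K/W
E = A × HDD × 24 / R / 1000 = 145 × 4250 × 24 / 7.961 / 1000 = 1858 kWh

1860 kWh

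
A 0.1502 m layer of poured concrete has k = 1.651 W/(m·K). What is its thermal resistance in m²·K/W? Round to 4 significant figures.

R = L/k = 0.1502/1.651 = 0.090975 m²·K/W

0.09098 m²·K/W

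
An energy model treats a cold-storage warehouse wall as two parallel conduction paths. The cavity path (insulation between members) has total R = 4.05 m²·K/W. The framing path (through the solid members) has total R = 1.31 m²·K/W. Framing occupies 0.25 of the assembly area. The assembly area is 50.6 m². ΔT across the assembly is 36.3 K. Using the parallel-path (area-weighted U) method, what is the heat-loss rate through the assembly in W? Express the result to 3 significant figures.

691 W

U_eff = 0.75/4.05 + 0.25/1.31 = 0.1852 + 0.1908 = 0.376
R_eff = 1/U_eff = 2.659 m²·K/W
Q = 50.6 × 36.3 / 2.659 = 690.7 W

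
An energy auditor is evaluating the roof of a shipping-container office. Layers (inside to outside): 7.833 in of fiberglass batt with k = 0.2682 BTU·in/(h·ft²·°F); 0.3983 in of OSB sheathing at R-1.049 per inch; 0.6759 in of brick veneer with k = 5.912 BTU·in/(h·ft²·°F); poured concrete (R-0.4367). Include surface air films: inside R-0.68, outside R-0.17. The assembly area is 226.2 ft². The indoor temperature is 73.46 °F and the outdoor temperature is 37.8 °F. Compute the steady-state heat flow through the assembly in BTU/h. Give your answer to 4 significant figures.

7.833/0.2682 = 29.206
0.3983 × 1.049 = 0.41782
0.6759/5.912 = 0.11433
R_total = 0.68 + 29.206 + 0.41782 + 0.11433 + 0.4367 + 0.17 = 31.025 ft²·°F·h/BTU
Q = A·ΔT/R = 226.2 × (73.46 − 37.8) / 31.025 = 260 BTU/h

260.0 BTU/h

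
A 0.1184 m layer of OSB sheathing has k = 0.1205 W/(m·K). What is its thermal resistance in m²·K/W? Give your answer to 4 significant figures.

0.9826 m²·K/W

R = L/k = 0.1184/0.1205 = 0.98257 m²·K/W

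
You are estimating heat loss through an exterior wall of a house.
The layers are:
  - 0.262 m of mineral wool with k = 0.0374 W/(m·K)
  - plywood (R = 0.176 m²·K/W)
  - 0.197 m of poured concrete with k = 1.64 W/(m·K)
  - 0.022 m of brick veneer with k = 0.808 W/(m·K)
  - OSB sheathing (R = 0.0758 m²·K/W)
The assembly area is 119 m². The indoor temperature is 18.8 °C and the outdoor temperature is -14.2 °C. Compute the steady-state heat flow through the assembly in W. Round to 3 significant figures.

0.262/0.0374 = 7.005
0.197/1.64 = 0.1201
0.022/0.808 = 0.02723
R_total = 7.005 + 0.176 + 0.1201 + 0.02723 + 0.0758 = 7.404 m²·K/W
Q = A·ΔT/R = 119 × (18.8 − (-14.2)) / 7.404 = 530.4 W

530 W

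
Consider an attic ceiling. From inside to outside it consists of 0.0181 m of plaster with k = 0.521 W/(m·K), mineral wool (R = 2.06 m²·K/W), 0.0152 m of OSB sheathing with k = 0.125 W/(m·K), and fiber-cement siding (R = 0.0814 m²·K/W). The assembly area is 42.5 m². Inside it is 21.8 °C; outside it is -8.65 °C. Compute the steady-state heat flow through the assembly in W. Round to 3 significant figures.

0.0181/0.521 = 0.03474
0.0152/0.125 = 0.1216
R_total = 0.03474 + 2.06 + 0.1216 + 0.0814 = 2.298 m²·K/W
Q = A·ΔT/R = 42.5 × (21.8 − (-8.65)) / 2.298 = 563.2 W

563 W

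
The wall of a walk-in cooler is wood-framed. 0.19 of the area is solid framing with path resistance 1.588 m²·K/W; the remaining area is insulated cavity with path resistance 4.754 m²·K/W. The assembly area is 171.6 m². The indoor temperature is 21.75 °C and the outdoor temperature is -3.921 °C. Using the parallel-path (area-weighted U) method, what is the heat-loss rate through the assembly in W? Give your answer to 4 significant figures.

1278 W

U_eff = 0.81/4.754 + 0.19/1.588 = 0.17038 + 0.11965 = 0.29003
R_eff = 1/U_eff = 3.4479 m²·K/W
Q = 171.6 × (21.75 − (-3.921)) / 3.4479 = 1277.6 W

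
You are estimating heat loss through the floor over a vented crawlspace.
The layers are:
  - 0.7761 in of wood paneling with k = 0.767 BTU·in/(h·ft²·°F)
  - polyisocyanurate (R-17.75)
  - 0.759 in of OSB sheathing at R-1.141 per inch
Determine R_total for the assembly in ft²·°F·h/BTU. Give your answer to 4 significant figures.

19.63 ft²·°F·h/BTU

0.7761/0.767 = 1.0119
0.759 × 1.141 = 0.86602
R_total = 1.0119 + 17.75 + 0.86602 = 19.628 ft²·°F·h/BTU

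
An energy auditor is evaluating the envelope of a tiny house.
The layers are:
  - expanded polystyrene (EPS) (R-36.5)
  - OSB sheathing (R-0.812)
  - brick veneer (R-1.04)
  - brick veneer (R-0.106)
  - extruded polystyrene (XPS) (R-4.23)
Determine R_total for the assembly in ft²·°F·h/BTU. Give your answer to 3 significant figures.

R_total = 36.5 + 0.812 + 1.04 + 0.106 + 4.23 = 42.69 ft²·°F·h/BTU

42.7 ft²·°F·h/BTU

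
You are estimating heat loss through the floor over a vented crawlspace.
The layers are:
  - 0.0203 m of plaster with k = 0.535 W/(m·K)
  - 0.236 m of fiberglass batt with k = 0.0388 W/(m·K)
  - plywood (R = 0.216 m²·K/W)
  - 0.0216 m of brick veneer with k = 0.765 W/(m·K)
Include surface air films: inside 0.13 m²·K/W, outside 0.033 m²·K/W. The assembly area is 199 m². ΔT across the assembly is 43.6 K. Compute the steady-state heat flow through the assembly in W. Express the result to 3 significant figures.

0.0203/0.535 = 0.03794
0.236/0.0388 = 6.082
0.0216/0.765 = 0.02824
R_total = 0.13 + 0.03794 + 6.082 + 0.216 + 0.02824 + 0.033 = 6.528 m²·K/W
Q = A·ΔT/R = 199 × 43.6 / 6.528 = 1329 W

1330 W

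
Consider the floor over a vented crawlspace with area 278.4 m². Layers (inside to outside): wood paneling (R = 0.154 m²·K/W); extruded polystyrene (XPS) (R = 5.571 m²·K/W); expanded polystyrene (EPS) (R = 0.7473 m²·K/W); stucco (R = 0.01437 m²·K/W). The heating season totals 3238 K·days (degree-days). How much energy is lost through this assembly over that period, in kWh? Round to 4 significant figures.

R_total = 0.154 + 5.571 + 0.7473 + 0.01437 = 6.4867 m²·K/W
E = A × HDD × 24 / R / 1000 = 278.4 × 3238 × 24 / 6.4867 / 1000 = 3335.3 kWh

3335 kWh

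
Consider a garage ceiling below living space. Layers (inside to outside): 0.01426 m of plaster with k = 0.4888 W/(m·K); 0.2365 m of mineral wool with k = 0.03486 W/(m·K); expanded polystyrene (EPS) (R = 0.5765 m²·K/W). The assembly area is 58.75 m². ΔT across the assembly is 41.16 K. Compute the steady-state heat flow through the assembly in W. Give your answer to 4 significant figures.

0.01426/0.4888 = 0.029173
0.2365/0.03486 = 6.7843
R_total = 0.029173 + 6.7843 + 0.5765 = 7.39 m²·K/W
Q = A·ΔT/R = 58.75 × 41.16 / 7.39 = 327.22 W

327.2 W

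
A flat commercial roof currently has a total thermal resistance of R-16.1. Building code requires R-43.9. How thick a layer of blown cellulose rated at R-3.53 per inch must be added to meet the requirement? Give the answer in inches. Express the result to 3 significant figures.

ΔR = 43.9 − 16.1 = 27.8 ft²·°F·h/BTU
L = ΔR / (R/in) = 27.8/3.53 = 7.875 in

7.88 in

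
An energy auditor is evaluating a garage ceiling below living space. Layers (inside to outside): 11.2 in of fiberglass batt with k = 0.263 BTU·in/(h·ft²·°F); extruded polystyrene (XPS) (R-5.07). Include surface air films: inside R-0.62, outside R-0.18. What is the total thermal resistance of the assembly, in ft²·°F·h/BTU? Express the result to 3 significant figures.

48.5 ft²·°F·h/BTU

11.2/0.263 = 42.59
R_total = 0.62 + 42.59 + 5.07 + 0.18 = 48.46 ft²·°F·h/BTU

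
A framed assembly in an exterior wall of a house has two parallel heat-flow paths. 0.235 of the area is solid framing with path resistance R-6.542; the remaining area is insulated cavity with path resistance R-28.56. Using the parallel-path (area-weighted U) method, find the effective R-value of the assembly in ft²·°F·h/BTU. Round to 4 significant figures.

15.95 ft²·°F·h/BTU

U_eff = 0.765/28.56 + 0.235/6.542 = 0.026786 + 0.035922 = 0.062707
R_eff = 1/U_eff = 15.947 ft²·°F·h/BTU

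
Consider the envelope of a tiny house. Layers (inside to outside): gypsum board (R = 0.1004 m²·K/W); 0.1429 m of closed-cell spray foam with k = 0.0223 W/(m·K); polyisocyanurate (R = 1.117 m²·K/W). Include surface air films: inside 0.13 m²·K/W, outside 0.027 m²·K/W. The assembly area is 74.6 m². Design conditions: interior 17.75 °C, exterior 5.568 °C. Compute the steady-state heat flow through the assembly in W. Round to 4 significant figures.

116.8 W

0.1429/0.0223 = 6.4081
R_total = 0.13 + 0.1004 + 6.4081 + 1.117 + 0.027 = 7.7825 m²·K/W
Q = A·ΔT/R = 74.6 × (17.75 − 5.568) / 7.7825 = 116.77 W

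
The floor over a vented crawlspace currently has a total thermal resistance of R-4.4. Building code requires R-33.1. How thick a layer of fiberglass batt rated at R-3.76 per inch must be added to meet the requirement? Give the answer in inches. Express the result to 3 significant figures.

ΔR = 33.1 − 4.4 = 28.7 ft²·°F·h/BTU
L = ΔR / (R/in) = 28.7/3.76 = 7.633 in

7.63 in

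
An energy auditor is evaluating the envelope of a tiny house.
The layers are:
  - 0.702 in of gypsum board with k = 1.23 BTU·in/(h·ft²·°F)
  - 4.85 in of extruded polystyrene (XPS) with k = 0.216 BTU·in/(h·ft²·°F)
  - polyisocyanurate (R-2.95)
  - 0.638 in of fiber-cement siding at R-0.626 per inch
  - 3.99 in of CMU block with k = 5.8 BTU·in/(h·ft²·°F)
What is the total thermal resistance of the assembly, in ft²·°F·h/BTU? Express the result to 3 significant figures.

27.1 ft²·°F·h/BTU

0.702/1.23 = 0.5707
4.85/0.216 = 22.45
0.638 × 0.626 = 0.3994
3.99/5.8 = 0.6879
R_total = 0.5707 + 22.45 + 2.95 + 0.3994 + 0.6879 = 27.06 ft²·°F·h/BTU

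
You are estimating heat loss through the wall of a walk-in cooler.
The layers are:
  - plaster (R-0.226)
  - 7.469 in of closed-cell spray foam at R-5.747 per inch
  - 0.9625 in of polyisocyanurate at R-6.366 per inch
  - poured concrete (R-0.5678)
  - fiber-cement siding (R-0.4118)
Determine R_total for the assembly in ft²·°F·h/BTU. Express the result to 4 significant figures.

50.26 ft²·°F·h/BTU

7.469 × 5.747 = 42.924
0.9625 × 6.366 = 6.1273
R_total = 0.226 + 42.924 + 6.1273 + 0.5678 + 0.4118 = 50.257 ft²·°F·h/BTU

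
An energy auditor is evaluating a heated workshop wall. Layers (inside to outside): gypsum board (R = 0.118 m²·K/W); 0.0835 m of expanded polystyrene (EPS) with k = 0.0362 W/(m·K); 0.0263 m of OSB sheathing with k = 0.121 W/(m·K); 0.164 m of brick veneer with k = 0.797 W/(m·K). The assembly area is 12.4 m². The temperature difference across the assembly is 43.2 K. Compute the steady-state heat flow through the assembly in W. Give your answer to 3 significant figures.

188 W

0.0835/0.0362 = 2.307
0.0263/0.121 = 0.2174
0.164/0.797 = 0.2058
R_total = 0.118 + 2.307 + 0.2174 + 0.2058 = 2.848 m²·K/W
Q = A·ΔT/R = 12.4 × 43.2 / 2.848 = 188.1 W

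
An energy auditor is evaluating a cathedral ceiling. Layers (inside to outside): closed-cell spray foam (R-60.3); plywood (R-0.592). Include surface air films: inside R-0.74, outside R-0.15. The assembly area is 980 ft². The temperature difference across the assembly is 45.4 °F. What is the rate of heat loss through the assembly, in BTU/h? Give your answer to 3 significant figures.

720 BTU/h

R_total = 0.74 + 60.3 + 0.592 + 0.15 = 61.78 ft²·°F·h/BTU
Q = A·ΔT/R = 980 × 45.4 / 61.78 = 720.1 BTU/h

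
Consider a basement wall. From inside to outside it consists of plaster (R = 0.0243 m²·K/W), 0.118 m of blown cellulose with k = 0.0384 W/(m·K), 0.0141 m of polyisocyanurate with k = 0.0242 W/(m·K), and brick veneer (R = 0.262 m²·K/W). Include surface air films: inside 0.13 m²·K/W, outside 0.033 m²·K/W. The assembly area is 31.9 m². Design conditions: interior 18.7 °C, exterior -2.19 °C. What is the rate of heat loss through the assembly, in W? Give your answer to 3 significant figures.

162 W

0.118/0.0384 = 3.073
0.0141/0.0242 = 0.5826
R_total = 0.13 + 0.0243 + 3.073 + 0.5826 + 0.262 + 0.033 = 4.105 m²·K/W
Q = A·ΔT/R = 31.9 × (18.7 − (-2.19)) / 4.105 = 162.3 W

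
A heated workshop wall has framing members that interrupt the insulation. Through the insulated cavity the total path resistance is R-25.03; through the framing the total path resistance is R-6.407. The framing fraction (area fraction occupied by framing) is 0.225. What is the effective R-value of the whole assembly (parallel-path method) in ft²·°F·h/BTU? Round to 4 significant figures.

15.13 ft²·°F·h/BTU

U_eff = 0.775/25.03 + 0.225/6.407 = 0.030963 + 0.035118 = 0.066081
R_eff = 1/U_eff = 15.133 ft²·°F·h/BTU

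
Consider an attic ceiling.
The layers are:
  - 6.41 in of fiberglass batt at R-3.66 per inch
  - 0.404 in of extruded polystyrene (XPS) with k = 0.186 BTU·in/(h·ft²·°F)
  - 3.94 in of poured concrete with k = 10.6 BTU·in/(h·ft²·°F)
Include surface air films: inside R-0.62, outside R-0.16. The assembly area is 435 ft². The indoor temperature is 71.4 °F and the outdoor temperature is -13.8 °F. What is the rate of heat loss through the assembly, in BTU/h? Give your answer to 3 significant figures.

1380 BTU/h

6.41 × 3.66 = 23.46
0.404/0.186 = 2.172
3.94/10.6 = 0.3717
R_total = 0.62 + 23.46 + 2.172 + 0.3717 + 0.16 = 26.78 ft²·°F·h/BTU
Q = A·ΔT/R = 435 × (71.4 − (-13.8)) / 26.78 = 1384 BTU/h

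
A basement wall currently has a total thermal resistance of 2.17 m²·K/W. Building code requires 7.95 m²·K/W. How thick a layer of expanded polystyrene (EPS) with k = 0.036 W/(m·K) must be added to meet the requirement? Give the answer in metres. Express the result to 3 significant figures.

ΔR = 7.95 − 2.17 = 5.78 m²·K/W
L = ΔR × k = 5.78 × 0.036 = 0.2081 m

0.208 m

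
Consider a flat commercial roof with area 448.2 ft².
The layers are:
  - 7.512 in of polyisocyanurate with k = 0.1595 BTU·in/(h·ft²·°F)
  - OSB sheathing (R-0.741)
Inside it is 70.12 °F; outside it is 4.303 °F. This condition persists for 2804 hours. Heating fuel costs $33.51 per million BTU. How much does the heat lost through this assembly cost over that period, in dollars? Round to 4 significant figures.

7.512/0.1595 = 47.097
R_total = 47.097 + 0.741 = 47.838 ft²·°F·h/BTU
Q = 448.2 × (70.12 − 4.303) / 47.838 = 616.65 BTU/h
E = 616.65 × 2804 = 1729100 BTU
Cost = 1729100/10⁶ × 33.51 = $57.941

57.94 dollars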